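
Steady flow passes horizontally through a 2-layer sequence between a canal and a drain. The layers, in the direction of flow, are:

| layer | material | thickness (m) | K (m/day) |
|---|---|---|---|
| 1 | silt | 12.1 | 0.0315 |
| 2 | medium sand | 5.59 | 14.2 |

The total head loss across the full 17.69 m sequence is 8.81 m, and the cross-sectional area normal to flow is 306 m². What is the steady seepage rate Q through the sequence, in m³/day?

7.01

Flow is perpendicular to layering, so the layers act in series and the equivalent K is the thickness-weighted harmonic mean.
Total thickness L = 12.1 + 5.59 = 17.69 m.
Σ(b_i/K_i) = 12.1/0.0315 + 5.59/14.2 = 384.5 d.
K_eq = L / Σ(b_i/K_i) = 17.69 / 384.5 = 0.04601 m/day.
Q = K_eq · A · (Δh/L) = 0.04601 × 306 × (8.81/17.69) = 7.011 m³/day.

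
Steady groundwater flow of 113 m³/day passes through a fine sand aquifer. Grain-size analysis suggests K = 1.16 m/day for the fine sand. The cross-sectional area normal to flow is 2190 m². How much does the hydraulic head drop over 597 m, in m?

From Q = K·A·i, i = Q / (K·A) = 113 / (1.160 × 2190) = 0.04448.
Head loss Δh = i · L = 0.04448 × 597 = 26.56 m.

26.6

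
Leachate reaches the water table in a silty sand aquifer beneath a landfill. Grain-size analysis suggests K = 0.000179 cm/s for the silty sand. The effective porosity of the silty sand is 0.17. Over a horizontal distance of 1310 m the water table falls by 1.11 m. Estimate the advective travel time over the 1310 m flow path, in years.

Convert K: 0.000179 cm/s × 864 = 0.1547 m/day.
Hydraulic gradient i = Δh / L = 1.11 / 1310 = 0.0008473.
Darcy flux q = K · i = 0.1547 × 0.0008473 = 0.0001310 m/day.
Seepage velocity v = q / n_e = 0.0001310 / 0.17 = 0.0007708 m/day.
Travel time t = L / v = 1310 / 0.0007708 = 1.699e+06 days = 4653 years.

4650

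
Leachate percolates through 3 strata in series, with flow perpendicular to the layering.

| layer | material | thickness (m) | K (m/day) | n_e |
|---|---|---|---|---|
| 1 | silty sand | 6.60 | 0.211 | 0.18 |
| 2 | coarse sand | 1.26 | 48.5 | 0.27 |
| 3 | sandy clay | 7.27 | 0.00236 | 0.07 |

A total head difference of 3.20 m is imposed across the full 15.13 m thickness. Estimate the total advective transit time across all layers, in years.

With flow normal to the layers, continuity requires the same specific discharge q through every layer.
Σ(b_i/K_i) = 6.60/0.211 + 1.26/48.5 + 7.27/0.00236 = 3112 d.
q = Δh / Σ(b_i/K_i) = 3.20 / 3112 = 0.001028 m/day.
In each layer the seepage velocity is v_i = q/n_i, so the layer transit time is t_i = b_i·n_i / q:
  layer 1 (silty sand): t_1 = 6.60 × 0.18 / 0.001028 = 1155 d
  layer 2 (coarse sand): t_2 = 1.26 × 0.27 / 0.001028 = 330.8 d
  layer 3 (sandy clay): t_3 = 7.27 × 0.07 / 0.001028 = 494.9 d
Total t = Σ t_i = 1981 days = 5.424 years.

5.42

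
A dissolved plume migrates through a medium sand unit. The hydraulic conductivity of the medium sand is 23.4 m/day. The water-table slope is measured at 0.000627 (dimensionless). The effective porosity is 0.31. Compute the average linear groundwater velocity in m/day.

Hydraulic gradient i = 0.000627.
Darcy flux q = K · i = 23.40 × 0.0006270 = 0.01467 m/day.
Seepage velocity v = q / n_e = 0.01467 / 0.31 = 0.04733 m/day.

0.0473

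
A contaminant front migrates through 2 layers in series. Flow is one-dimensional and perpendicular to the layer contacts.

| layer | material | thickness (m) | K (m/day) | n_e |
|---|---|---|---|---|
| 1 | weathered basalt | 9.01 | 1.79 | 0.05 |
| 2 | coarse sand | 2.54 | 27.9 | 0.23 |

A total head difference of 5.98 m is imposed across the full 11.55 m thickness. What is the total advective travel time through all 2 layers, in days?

0.887

With flow normal to the layers, continuity requires the same specific discharge q through every layer.
Σ(b_i/K_i) = 9.01/1.79 + 2.54/27.9 = 5.125 d.
q = Δh / Σ(b_i/K_i) = 5.98 / 5.125 = 1.167 m/day.
In each layer the seepage velocity is v_i = q/n_i, so the layer transit time is t_i = b_i·n_i / q:
  layer 1 (weathered basalt): t_1 = 9.01 × 0.05 / 1.167 = 0.3861 d
  layer 2 (coarse sand): t_2 = 2.54 × 0.23 / 1.167 = 0.5006 d
Total t = Σ t_i = 0.8867 days.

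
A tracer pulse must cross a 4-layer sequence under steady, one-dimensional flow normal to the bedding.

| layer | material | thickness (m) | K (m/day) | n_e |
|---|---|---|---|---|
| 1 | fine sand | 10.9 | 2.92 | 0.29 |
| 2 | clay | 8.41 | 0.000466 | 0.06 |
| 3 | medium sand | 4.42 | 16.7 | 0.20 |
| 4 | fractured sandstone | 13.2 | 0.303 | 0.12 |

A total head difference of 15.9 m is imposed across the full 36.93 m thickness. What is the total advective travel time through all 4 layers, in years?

19.1

With flow normal to the layers, continuity requires the same specific discharge q through every layer.
Σ(b_i/K_i) = 10.9/2.92 + 8.41/0.000466 + 4.42/16.7 + 13.2/0.303 = 18095 d.
q = Δh / Σ(b_i/K_i) = 15.9 / 18095 = 0.0008787 m/day.
In each layer the seepage velocity is v_i = q/n_i, so the layer transit time is t_i = b_i·n_i / q:
  layer 1 (fine sand): t_1 = 10.9 × 0.29 / 0.0008787 = 3597 d
  layer 2 (clay): t_2 = 8.41 × 0.06 / 0.0008787 = 574.3 d
  layer 3 (medium sand): t_3 = 4.42 × 0.20 / 0.0008787 = 1006 d
  layer 4 (fractured sandstone): t_4 = 13.2 × 0.12 / 0.0008787 = 1803 d
Total t = Σ t_i = 6980 days = 19.11 years.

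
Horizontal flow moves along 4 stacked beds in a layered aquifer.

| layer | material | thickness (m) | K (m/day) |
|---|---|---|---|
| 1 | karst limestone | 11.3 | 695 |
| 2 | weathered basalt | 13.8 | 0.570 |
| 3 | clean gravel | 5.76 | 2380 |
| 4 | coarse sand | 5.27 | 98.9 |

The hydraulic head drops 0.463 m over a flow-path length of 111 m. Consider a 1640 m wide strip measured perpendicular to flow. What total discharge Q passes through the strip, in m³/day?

151000

Flow is parallel to layering, so each bed carries its own Darcy discharge and the transmissivities add.
Σ(K_i·b_i) = 695×11.3 + 0.570×13.8 + 2380×5.76 + 98.9×5.27 = 22091 m²/day.
Hydraulic gradient i = Δh / L = 0.463 / 111 = 0.004171.
Q = Σ(K_i·b_i) · W · i = 22091 × 1640 × 0.004171 = 1.511e+05 m³/day.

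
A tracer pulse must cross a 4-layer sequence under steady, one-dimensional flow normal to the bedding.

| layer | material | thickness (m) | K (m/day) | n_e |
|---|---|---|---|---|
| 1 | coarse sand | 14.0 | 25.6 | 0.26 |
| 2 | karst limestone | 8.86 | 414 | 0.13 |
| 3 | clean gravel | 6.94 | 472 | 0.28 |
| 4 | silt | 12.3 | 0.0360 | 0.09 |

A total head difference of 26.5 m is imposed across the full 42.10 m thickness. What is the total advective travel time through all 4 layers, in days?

101

With flow normal to the layers, continuity requires the same specific discharge q through every layer.
Σ(b_i/K_i) = 14.0/25.6 + 8.86/414 + 6.94/472 + 12.3/0.0360 = 342.2 d.
q = Δh / Σ(b_i/K_i) = 26.5 / 342.2 = 0.07743 m/day.
In each layer the seepage velocity is v_i = q/n_i, so the layer transit time is t_i = b_i·n_i / q:
  layer 1 (coarse sand): t_1 = 14.0 × 0.26 / 0.07743 = 47.01 d
  layer 2 (karst limestone): t_2 = 8.86 × 0.13 / 0.07743 = 14.88 d
  layer 3 (clean gravel): t_3 = 6.94 × 0.28 / 0.07743 = 25.10 d
  layer 4 (silt): t_4 = 12.3 × 0.09 / 0.07743 = 14.30 d
Total t = Σ t_i = 101.3 days.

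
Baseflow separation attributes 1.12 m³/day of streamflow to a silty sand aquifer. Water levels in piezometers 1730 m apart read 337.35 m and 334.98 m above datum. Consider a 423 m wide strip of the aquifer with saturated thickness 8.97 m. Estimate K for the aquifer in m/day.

0.215

Cross-sectional area A = 423 × 8.97 = 3794 m².
Hydraulic gradient i = (337.35 − 334.98) / 1730 = 2.37 / 1730 = 0.001370.
From Q = K·A·i, K = Q / (A·i) = 1.12 / (3794 × 0.001370) = 0.2155 m/day.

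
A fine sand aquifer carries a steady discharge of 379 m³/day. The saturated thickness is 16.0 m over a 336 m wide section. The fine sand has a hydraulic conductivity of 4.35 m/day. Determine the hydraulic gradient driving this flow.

0.0162

Cross-sectional area A = 336 × 16.0 = 5376 m².
From Q = K·A·i, i = Q / (K·A) = 379 / (4.350 × 5376) = 0.01621.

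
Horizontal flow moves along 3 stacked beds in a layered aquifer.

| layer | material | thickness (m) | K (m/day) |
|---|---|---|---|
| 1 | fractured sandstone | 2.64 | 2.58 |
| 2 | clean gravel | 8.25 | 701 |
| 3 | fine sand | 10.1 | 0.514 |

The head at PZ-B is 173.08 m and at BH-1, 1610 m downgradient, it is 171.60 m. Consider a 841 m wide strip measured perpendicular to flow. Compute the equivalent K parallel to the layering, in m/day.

Flow is parallel to layering, so each bed carries its own Darcy discharge and the transmissivities add.
Σ(K_i·b_i) = 2.58×2.64 + 701×8.25 + 0.514×10.1 = 5795 m²/day.
Total thickness b = 20.99 m, so K_eq = Σ(K_i·b_i)/b = 276.1 m/day.

276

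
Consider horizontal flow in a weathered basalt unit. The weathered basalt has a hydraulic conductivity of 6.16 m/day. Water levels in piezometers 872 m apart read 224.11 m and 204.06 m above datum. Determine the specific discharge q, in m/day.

Hydraulic gradient i = (224.11 − 204.06) / 872 = 20.05 / 872 = 0.02299.
Specific discharge q = K · i = 6.160 × 0.02299 = 0.1416 m/day.

0.142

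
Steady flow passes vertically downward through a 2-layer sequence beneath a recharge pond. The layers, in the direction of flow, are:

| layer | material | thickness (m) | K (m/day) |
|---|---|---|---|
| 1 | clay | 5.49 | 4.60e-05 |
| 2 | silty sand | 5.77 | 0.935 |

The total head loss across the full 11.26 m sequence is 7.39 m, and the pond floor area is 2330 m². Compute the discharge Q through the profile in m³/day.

0.144

Flow is perpendicular to layering, so the layers act in series and the equivalent K is the thickness-weighted harmonic mean.
Total thickness L = 5.49 + 5.77 = 11.26 m.
Σ(b_i/K_i) = 5.49/4.60e-05 + 5.77/0.935 = 1.194e+05 d.
K_eq = L / Σ(b_i/K_i) = 11.26 / 1.194e+05 = 9.434e-05 m/day.
Q = K_eq · A · (Δh/L) = 9.434e-05 × 2330 × (7.39/11.26) = 0.1443 m³/day.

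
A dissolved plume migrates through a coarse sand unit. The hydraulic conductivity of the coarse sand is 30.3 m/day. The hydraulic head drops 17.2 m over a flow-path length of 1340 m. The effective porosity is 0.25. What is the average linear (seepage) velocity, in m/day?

1.56

Hydraulic gradient i = Δh / L = 17.2 / 1340 = 0.01284.
Darcy flux q = K · i = 30.30 × 0.01284 = 0.3889 m/day.
Seepage velocity v = q / n_e = 0.3889 / 0.25 = 1.556 m/day.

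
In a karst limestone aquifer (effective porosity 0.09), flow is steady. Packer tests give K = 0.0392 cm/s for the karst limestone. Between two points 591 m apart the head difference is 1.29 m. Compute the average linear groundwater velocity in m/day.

0.821

Convert K: 0.0392 cm/s × 864 = 33.87 m/day.
Hydraulic gradient i = Δh / L = 1.29 / 591 = 0.002183.
Darcy flux q = K · i = 33.87 × 0.002183 = 0.07393 m/day.
Seepage velocity v = q / n_e = 0.07393 / 0.09 = 0.8214 m/day.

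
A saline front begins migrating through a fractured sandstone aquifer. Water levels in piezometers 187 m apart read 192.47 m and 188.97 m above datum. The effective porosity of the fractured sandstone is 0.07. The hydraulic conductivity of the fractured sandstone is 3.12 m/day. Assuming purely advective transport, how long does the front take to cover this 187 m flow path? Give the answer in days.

224

Hydraulic gradient i = (192.47 − 188.97) / 187 = 3.5 / 187 = 0.01872.
Darcy flux q = K · i = 3.120 × 0.01872 = 0.05840 m/day.
Seepage velocity v = q / n_e = 0.05840 / 0.07 = 0.8342 m/day.
Travel time t = L / v = 187 / 0.8342 = 224.2 days.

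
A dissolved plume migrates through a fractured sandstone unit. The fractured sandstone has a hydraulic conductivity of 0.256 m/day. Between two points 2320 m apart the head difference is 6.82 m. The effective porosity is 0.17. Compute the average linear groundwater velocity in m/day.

0.00443

Hydraulic gradient i = Δh / L = 6.82 / 2320 = 0.002940.
Darcy flux q = K · i = 0.2560 × 0.002940 = 0.0007526 m/day.
Seepage velocity v = q / n_e = 0.0007526 / 0.17 = 0.004427 m/day.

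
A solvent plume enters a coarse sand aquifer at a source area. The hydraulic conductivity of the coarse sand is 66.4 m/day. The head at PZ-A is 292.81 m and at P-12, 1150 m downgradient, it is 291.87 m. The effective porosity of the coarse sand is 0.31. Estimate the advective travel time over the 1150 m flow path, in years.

Hydraulic gradient i = (292.81 − 291.87) / 1150 = 0.94 / 1150 = 0.0008174.
Darcy flux q = K · i = 66.40 × 0.0008174 = 0.05427 m/day.
Seepage velocity v = q / n_e = 0.05427 / 0.31 = 0.1751 m/day.
Travel time t = L / v = 1150 / 0.1751 = 6568 days = 17.98 years.

18.0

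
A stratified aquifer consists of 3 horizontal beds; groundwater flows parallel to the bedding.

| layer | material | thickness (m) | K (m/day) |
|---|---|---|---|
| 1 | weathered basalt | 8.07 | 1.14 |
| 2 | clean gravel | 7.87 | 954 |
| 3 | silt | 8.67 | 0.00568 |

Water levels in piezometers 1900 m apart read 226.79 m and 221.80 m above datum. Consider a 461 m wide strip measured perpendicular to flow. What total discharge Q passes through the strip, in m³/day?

Flow is parallel to layering, so each bed carries its own Darcy discharge and the transmissivities add.
Σ(K_i·b_i) = 1.14×8.07 + 954×7.87 + 0.00568×8.67 = 7517 m²/day.
Hydraulic gradient i = (226.79 − 221.80) / 1900 = 4.99 / 1900 = 0.002626.
Q = Σ(K_i·b_i) · W · i = 7517 × 461 × 0.002626 = 9101 m³/day.

9100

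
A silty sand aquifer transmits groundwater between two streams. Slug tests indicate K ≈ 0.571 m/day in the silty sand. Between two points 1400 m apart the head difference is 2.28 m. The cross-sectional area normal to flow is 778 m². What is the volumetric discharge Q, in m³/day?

0.723

Hydraulic gradient i = Δh / L = 2.28 / 1400 = 0.001629.
Darcy's law: Q = K · A · i = 0.5710 × 778.0 × 0.001629 = 0.7235 m³/day.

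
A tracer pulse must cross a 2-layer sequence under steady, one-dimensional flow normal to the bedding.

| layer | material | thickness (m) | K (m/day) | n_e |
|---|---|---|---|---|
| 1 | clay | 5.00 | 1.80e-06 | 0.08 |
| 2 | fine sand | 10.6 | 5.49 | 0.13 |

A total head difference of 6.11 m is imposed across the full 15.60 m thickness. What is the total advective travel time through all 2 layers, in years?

2210

With flow normal to the layers, continuity requires the same specific discharge q through every layer.
Σ(b_i/K_i) = 5.00/1.80e-06 + 10.6/5.49 = 2.778e+06 d.
q = Δh / Σ(b_i/K_i) = 6.11 / 2.778e+06 = 2.200e-06 m/day.
In each layer the seepage velocity is v_i = q/n_i, so the layer transit time is t_i = b_i·n_i / q:
  layer 1 (clay): t_1 = 5.00 × 0.08 / 2.200e-06 = 1.819e+05 d
  layer 2 (fine sand): t_2 = 10.6 × 0.13 / 2.200e-06 = 6.265e+05 d
Total t = Σ t_i = 8.083e+05 days = 2213 years.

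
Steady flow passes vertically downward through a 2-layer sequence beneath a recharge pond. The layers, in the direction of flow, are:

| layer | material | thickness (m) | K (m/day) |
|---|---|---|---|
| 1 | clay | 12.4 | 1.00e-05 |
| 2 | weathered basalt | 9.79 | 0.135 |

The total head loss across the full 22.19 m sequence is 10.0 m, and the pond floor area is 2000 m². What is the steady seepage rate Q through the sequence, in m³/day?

0.0161

Flow is perpendicular to layering, so the layers act in series and the equivalent K is the thickness-weighted harmonic mean.
Total thickness L = 12.4 + 9.79 = 22.19 m.
Σ(b_i/K_i) = 12.4/1.00e-05 + 9.79/0.135 = 1.240e+06 d.
K_eq = L / Σ(b_i/K_i) = 22.19 / 1.240e+06 = 1.789e-05 m/day.
Q = K_eq · A · (Δh/L) = 1.789e-05 × 2000 × (10.0/22.19) = 0.01613 m³/day.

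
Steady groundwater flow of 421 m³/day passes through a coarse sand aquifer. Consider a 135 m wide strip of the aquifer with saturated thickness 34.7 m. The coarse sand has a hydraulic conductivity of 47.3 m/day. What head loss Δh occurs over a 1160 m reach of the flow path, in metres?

Cross-sectional area A = 135 × 34.7 = 4684 m².
From Q = K·A·i, i = Q / (K·A) = 421 / (47.30 × 4684) = 0.001900.
Head loss Δh = i · L = 0.001900 × 1160 = 2.204 m.

2.20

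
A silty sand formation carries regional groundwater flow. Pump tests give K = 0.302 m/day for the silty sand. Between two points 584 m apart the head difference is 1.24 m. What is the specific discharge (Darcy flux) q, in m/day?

Hydraulic gradient i = Δh / L = 1.24 / 584 = 0.002123.
Specific discharge q = K · i = 0.3020 × 0.002123 = 0.0006412 m/day.

0.000641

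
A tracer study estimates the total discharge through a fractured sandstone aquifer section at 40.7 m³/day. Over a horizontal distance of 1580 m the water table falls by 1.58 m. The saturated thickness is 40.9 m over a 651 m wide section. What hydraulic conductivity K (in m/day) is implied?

1.53

Cross-sectional area A = 651 × 40.9 = 26626 m².
Hydraulic gradient i = Δh / L = 1.58 / 1580 = 0.001000.
From Q = K·A·i, K = Q / (A·i) = 40.7 / (26626 × 0.001000) = 1.529 m/day.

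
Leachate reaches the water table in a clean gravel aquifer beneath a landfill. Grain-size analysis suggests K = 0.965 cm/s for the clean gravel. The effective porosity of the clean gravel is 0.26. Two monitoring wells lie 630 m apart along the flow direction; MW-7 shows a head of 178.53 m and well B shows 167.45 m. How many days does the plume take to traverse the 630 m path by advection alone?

Convert K: 0.965 cm/s × 864 = 833.8 m/day.
Hydraulic gradient i = (178.53 − 167.45) / 630 = 11.08 / 630 = 0.01759.
Darcy flux q = K · i = 833.8 × 0.01759 = 14.66 m/day.
Seepage velocity v = q / n_e = 14.66 / 0.26 = 56.40 m/day.
Travel time t = L / v = 630 / 56.40 = 11.17 days.

11.2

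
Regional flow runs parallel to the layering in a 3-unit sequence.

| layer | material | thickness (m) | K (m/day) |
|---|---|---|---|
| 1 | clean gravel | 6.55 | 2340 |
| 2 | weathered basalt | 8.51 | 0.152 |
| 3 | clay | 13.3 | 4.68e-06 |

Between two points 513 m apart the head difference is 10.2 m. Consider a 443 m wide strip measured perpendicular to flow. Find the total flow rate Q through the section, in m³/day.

Flow is parallel to layering, so each bed carries its own Darcy discharge and the transmissivities add.
Σ(K_i·b_i) = 2340×6.55 + 0.152×8.51 + 4.68e-06×13.3 = 15328 m²/day.
Hydraulic gradient i = Δh / L = 10.2 / 513 = 0.01988.
Q = Σ(K_i·b_i) · W · i = 15328 × 443 × 0.01988 = 1.350e+05 m³/day.

135000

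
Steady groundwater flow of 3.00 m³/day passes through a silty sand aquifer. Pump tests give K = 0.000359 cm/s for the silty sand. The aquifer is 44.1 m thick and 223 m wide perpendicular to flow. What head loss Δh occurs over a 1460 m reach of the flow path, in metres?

Convert K: 0.000359 cm/s × 864 = 0.3102 m/day.
Cross-sectional area A = 223 × 44.1 = 9834 m².
From Q = K·A·i, i = Q / (K·A) = 3.00 / (0.3102 × 9834) = 0.0009835.
Head loss Δh = i · L = 0.0009835 × 1460 = 1.436 m.

1.44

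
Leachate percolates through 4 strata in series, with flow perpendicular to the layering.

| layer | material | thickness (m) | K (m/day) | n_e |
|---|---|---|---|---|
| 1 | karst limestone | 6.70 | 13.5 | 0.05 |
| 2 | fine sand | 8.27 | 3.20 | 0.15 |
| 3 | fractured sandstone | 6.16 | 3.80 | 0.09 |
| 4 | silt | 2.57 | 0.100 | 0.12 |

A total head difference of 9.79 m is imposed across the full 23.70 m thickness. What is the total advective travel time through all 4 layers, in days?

7.57

With flow normal to the layers, continuity requires the same specific discharge q through every layer.
Σ(b_i/K_i) = 6.70/13.5 + 8.27/3.20 + 6.16/3.80 + 2.57/0.100 = 30.40 d.
q = Δh / Σ(b_i/K_i) = 9.79 / 30.40 = 0.3220 m/day.
In each layer the seepage velocity is v_i = q/n_i, so the layer transit time is t_i = b_i·n_i / q:
  layer 1 (karst limestone): t_1 = 6.70 × 0.05 / 0.3220 = 1.040 d
  layer 2 (fine sand): t_2 = 8.27 × 0.15 / 0.3220 = 3.852 d
  layer 3 (fractured sandstone): t_3 = 6.16 × 0.09 / 0.3220 = 1.722 d
  layer 4 (silt): t_4 = 2.57 × 0.12 / 0.3220 = 0.9577 d
Total t = Σ t_i = 7.572 days.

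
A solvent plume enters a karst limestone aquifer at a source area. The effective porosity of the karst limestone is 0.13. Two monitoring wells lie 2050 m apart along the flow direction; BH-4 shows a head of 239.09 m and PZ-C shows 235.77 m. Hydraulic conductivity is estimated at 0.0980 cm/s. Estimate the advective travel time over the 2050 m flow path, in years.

Convert K: 0.0980 cm/s × 864 = 84.67 m/day.
Hydraulic gradient i = (239.09 − 235.77) / 2050 = 3.32 / 2050 = 0.001620.
Darcy flux q = K · i = 84.67 × 0.001620 = 0.1371 m/day.
Seepage velocity v = q / n_e = 0.1371 / 0.13 = 1.055 m/day.
Travel time t = L / v = 2050 / 1.055 = 1943 days = 5.321 years.

5.32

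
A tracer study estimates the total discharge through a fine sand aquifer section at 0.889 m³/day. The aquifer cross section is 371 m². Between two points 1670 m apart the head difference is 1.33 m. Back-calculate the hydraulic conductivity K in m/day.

Hydraulic gradient i = Δh / L = 1.33 / 1670 = 0.0007964.
From Q = K·A·i, K = Q / (A·i) = 0.889 / (371.0 × 0.0007964) = 3.009 m/day.

3.01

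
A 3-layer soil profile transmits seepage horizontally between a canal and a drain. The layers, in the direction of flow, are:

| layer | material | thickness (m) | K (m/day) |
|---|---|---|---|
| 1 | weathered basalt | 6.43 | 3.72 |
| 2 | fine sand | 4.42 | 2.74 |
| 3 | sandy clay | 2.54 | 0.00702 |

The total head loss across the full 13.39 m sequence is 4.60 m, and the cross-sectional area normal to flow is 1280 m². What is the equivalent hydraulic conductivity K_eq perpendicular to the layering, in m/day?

0.0367

Flow is perpendicular to layering, so the layers act in series and the equivalent K is the thickness-weighted harmonic mean.
Total thickness L = 6.43 + 4.42 + 2.54 = 13.39 m.
Σ(b_i/K_i) = 6.43/3.72 + 4.42/2.74 + 2.54/0.00702 = 365.2 d.
K_eq = L / Σ(b_i/K_i) = 13.39 / 365.2 = 0.03667 m/day.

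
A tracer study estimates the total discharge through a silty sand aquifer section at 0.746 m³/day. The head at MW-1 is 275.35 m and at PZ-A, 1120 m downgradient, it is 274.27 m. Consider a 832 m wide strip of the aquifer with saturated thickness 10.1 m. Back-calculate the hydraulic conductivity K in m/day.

Cross-sectional area A = 832 × 10.1 = 8403 m².
Hydraulic gradient i = (275.35 − 274.27) / 1120 = 1.08 / 1120 = 0.0009643.
From Q = K·A·i, K = Q / (A·i) = 0.746 / (8403 × 0.0009643) = 0.09206 m/day.

0.0921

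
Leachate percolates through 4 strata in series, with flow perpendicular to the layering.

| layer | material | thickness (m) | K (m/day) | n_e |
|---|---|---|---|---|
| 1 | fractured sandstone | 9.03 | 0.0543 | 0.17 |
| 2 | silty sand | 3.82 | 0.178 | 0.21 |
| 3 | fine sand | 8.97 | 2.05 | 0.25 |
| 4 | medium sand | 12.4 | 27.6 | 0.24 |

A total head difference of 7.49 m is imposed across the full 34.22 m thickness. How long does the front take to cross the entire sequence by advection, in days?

With flow normal to the layers, continuity requires the same specific discharge q through every layer.
Σ(b_i/K_i) = 9.03/0.0543 + 3.82/0.178 + 8.97/2.05 + 12.4/27.6 = 192.6 d.
q = Δh / Σ(b_i/K_i) = 7.49 / 192.6 = 0.03889 m/day.
In each layer the seepage velocity is v_i = q/n_i, so the layer transit time is t_i = b_i·n_i / q:
  layer 1 (fractured sandstone): t_1 = 9.03 × 0.17 / 0.03889 = 39.47 d
  layer 2 (silty sand): t_2 = 3.82 × 0.21 / 0.03889 = 20.63 d
  layer 3 (fine sand): t_3 = 8.97 × 0.25 / 0.03889 = 57.66 d
  layer 4 (medium sand): t_4 = 12.4 × 0.24 / 0.03889 = 76.52 d
Total t = Σ t_i = 194.3 days.

194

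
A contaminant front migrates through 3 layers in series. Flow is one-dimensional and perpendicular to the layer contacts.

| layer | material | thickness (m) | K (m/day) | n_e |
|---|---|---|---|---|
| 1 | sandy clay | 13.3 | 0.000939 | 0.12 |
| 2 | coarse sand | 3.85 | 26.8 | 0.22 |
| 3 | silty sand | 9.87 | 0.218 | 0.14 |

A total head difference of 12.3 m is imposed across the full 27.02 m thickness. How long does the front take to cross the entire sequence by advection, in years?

12.1

With flow normal to the layers, continuity requires the same specific discharge q through every layer.
Σ(b_i/K_i) = 13.3/0.000939 + 3.85/26.8 + 9.87/0.218 = 14209 d.
q = Δh / Σ(b_i/K_i) = 12.3 / 14209 = 0.0008656 m/day.
In each layer the seepage velocity is v_i = q/n_i, so the layer transit time is t_i = b_i·n_i / q:
  layer 1 (sandy clay): t_1 = 13.3 × 0.12 / 0.0008656 = 1844 d
  layer 2 (coarse sand): t_2 = 3.85 × 0.22 / 0.0008656 = 978.5 d
  layer 3 (silty sand): t_3 = 9.87 × 0.14 / 0.0008656 = 1596 d
Total t = Σ t_i = 4419 days = 12.10 years.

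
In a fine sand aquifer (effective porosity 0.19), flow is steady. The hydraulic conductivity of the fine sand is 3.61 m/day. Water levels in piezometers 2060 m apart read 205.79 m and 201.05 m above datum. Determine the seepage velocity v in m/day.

0.0437

Hydraulic gradient i = (205.79 − 201.05) / 2060 = 4.74 / 2060 = 0.002301.
Darcy flux q = K · i = 3.610 × 0.002301 = 0.008307 m/day.
Seepage velocity v = q / n_e = 0.008307 / 0.19 = 0.04372 m/day.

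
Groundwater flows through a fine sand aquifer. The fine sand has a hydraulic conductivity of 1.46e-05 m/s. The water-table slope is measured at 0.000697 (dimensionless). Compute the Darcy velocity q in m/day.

Convert K: 1.46e-05 m/s × 86400 = 1.261 m/day.
Hydraulic gradient i = 0.000697.
Specific discharge q = K · i = 1.261 × 0.0006970 = 0.0008792 m/day.

0.000879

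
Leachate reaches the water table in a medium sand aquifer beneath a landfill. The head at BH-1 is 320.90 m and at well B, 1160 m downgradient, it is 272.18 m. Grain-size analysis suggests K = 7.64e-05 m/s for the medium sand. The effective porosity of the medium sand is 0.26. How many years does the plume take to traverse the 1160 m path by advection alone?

2.98

Convert K: 7.64e-05 m/s × 86400 = 6.601 m/day.
Hydraulic gradient i = (320.90 − 272.18) / 1160 = 48.72 / 1160 = 0.04200.
Darcy flux q = K · i = 6.601 × 0.04200 = 0.2772 m/day.
Seepage velocity v = q / n_e = 0.2772 / 0.26 = 1.066 m/day.
Travel time t = L / v = 1160 / 1.066 = 1088 days = 2.978 years.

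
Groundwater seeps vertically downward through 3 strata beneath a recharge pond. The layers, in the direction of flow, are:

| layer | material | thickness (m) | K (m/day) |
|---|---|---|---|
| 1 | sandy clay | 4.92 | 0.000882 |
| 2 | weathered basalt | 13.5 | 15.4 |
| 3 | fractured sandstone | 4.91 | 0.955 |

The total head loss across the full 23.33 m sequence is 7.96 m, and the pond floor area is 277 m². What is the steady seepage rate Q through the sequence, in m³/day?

Flow is perpendicular to layering, so the layers act in series and the equivalent K is the thickness-weighted harmonic mean.
Total thickness L = 4.92 + 13.5 + 4.91 = 23.33 m.
Σ(b_i/K_i) = 4.92/0.000882 + 13.5/15.4 + 4.91/0.955 = 5584 d.
K_eq = L / Σ(b_i/K_i) = 23.33 / 5584 = 0.004178 m/day.
Q = K_eq · A · (Δh/L) = 0.004178 × 277 × (7.96/23.33) = 0.3948 m³/day.

0.395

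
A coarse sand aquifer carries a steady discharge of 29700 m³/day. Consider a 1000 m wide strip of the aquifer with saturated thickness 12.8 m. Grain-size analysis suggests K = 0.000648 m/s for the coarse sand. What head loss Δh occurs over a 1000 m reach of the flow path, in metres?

41.4

Convert K: 0.000648 m/s × 86400 = 55.99 m/day.
Cross-sectional area A = 1000 × 12.8 = 12800 m².
From Q = K·A·i, i = Q / (K·A) = 29700 / (55.99 × 12800) = 0.04144.
Head loss Δh = i · L = 0.04144 × 1000 = 41.44 m.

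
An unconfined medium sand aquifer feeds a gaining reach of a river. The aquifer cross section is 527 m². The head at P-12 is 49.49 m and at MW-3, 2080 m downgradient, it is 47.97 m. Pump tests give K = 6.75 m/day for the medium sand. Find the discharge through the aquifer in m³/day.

2.60

Hydraulic gradient i = (49.49 − 47.97) / 2080 = 1.52 / 2080 = 0.0007308.
Darcy's law: Q = K · A · i = 6.750 × 527.0 × 0.0007308 = 2.600 m³/day.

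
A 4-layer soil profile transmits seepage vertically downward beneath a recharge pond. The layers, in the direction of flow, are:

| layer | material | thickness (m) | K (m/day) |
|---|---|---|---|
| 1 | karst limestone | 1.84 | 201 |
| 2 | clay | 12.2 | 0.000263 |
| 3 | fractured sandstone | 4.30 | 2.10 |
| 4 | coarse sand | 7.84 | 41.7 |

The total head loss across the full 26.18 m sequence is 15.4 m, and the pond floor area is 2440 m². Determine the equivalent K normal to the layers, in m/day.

Flow is perpendicular to layering, so the layers act in series and the equivalent K is the thickness-weighted harmonic mean.
Total thickness L = 1.84 + 12.2 + 4.30 + 7.84 = 26.18 m.
Σ(b_i/K_i) = 1.84/201 + 12.2/0.000263 + 4.30/2.10 + 7.84/41.7 = 46390 d.
K_eq = L / Σ(b_i/K_i) = 26.18 / 46390 = 0.0005643 m/day.

0.000564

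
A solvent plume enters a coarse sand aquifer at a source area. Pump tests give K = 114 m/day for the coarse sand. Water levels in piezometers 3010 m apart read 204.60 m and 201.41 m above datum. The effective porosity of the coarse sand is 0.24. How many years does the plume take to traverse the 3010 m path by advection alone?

Hydraulic gradient i = (204.60 − 201.41) / 3010 = 3.19 / 3010 = 0.001060.
Darcy flux q = K · i = 114.0 × 0.001060 = 0.1208 m/day.
Seepage velocity v = q / n_e = 0.1208 / 0.24 = 0.5034 m/day.
Travel time t = L / v = 3010 / 0.5034 = 5979 days = 16.37 years.

16.4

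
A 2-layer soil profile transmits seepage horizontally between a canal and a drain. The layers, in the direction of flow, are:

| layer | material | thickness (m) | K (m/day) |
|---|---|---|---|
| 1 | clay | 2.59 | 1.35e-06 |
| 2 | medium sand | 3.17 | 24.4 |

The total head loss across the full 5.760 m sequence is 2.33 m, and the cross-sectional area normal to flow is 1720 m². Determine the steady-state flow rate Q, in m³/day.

0.00209

Flow is perpendicular to layering, so the layers act in series and the equivalent K is the thickness-weighted harmonic mean.
Total thickness L = 2.59 + 3.17 = 5.760 m.
Σ(b_i/K_i) = 2.59/1.35e-06 + 3.17/24.4 = 1.919e+06 d.
K_eq = L / Σ(b_i/K_i) = 5.760 / 1.919e+06 = 3.002e-06 m/day.
Q = K_eq · A · (Δh/L) = 3.002e-06 × 1720 × (2.33/5.760) = 0.002089 m³/day.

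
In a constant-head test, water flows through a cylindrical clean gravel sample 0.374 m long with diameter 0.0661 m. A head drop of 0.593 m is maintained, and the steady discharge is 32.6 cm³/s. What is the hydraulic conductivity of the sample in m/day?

518

Cross-sectional area A = π·(d/2)² = π × (0.0661/2)² = 0.003432 m².
Convert discharge: 32.6 cm³/s = 3.260e-05 m³/s.
Darcy's law rearranged: K = Q·L / (A·Δh) = 3.260e-05 × 0.374 / (0.003432 × 0.593) = 0.005992 m/s = 517.7 m/day.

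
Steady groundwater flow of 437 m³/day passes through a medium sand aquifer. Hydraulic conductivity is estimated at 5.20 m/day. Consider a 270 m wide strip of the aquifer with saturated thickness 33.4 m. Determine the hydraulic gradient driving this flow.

0.00932

Cross-sectional area A = 270 × 33.4 = 9018 m².
From Q = K·A·i, i = Q / (K·A) = 437 / (5.200 × 9018) = 0.009319.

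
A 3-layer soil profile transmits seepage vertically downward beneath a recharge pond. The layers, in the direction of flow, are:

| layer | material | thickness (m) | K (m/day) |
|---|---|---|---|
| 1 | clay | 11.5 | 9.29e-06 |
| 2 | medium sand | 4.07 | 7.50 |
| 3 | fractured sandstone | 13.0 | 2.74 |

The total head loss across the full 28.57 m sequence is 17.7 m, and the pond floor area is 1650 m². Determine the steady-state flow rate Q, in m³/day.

0.0236

Flow is perpendicular to layering, so the layers act in series and the equivalent K is the thickness-weighted harmonic mean.
Total thickness L = 11.5 + 4.07 + 13.0 = 28.57 m.
Σ(b_i/K_i) = 11.5/9.29e-06 + 4.07/7.50 + 13.0/2.74 = 1.238e+06 d.
K_eq = L / Σ(b_i/K_i) = 28.57 / 1.238e+06 = 2.308e-05 m/day.
Q = K_eq · A · (Δh/L) = 2.308e-05 × 1650 × (17.7/28.57) = 0.02359 m³/day.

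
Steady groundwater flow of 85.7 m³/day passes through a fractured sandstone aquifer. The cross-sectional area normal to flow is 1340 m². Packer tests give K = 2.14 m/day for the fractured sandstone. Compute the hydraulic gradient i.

From Q = K·A·i, i = Q / (K·A) = 85.7 / (2.140 × 1340) = 0.02989.

0.0299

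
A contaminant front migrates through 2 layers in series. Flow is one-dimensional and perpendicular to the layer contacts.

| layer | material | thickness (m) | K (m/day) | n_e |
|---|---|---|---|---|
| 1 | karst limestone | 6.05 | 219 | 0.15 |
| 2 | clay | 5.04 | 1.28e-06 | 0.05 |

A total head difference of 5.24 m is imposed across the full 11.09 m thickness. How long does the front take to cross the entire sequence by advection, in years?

With flow normal to the layers, continuity requires the same specific discharge q through every layer.
Σ(b_i/K_i) = 6.05/219 + 5.04/1.28e-06 = 3.938e+06 d.
q = Δh / Σ(b_i/K_i) = 5.24 / 3.938e+06 = 1.331e-06 m/day.
In each layer the seepage velocity is v_i = q/n_i, so the layer transit time is t_i = b_i·n_i / q:
  layer 1 (karst limestone): t_1 = 6.05 × 0.15 / 1.331e-06 = 6.819e+05 d
  layer 2 (clay): t_2 = 5.04 × 0.05 / 1.331e-06 = 1.894e+05 d
Total t = Σ t_i = 8.713e+05 days = 2385 years.

2390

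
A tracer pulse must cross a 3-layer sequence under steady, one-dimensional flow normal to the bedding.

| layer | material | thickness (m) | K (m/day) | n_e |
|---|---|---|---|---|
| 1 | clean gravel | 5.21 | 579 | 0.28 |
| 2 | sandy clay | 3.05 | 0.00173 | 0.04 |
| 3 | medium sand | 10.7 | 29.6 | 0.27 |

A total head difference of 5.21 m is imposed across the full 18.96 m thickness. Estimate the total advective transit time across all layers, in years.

4.14

With flow normal to the layers, continuity requires the same specific discharge q through every layer.
Σ(b_i/K_i) = 5.21/579 + 3.05/0.00173 + 10.7/29.6 = 1763 d.
q = Δh / Σ(b_i/K_i) = 5.21 / 1763 = 0.002955 m/day.
In each layer the seepage velocity is v_i = q/n_i, so the layer transit time is t_i = b_i·n_i / q:
  layer 1 (clean gravel): t_1 = 5.21 × 0.28 / 0.002955 = 493.7 d
  layer 2 (sandy clay): t_2 = 3.05 × 0.04 / 0.002955 = 41.29 d
  layer 3 (medium sand): t_3 = 10.7 × 0.27 / 0.002955 = 977.8 d
Total t = Σ t_i = 1513 days = 4.142 years.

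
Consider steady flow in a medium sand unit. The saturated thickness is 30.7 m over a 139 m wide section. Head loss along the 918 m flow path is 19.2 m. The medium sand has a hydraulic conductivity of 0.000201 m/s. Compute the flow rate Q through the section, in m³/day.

1550

Convert K: 0.000201 m/s × 86400 = 17.37 m/day.
Cross-sectional area A = 139 × 30.7 = 4267 m².
Hydraulic gradient i = Δh / L = 19.2 / 918 = 0.02092.
Darcy's law: Q = K · A · i = 17.37 × 4267 × 0.02092 = 1550 m³/day.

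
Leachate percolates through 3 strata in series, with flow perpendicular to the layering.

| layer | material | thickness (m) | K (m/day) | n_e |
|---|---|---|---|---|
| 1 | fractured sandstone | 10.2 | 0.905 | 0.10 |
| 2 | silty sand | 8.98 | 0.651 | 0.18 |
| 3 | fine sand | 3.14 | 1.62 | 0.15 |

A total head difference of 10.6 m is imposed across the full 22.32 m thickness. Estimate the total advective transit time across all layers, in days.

With flow normal to the layers, continuity requires the same specific discharge q through every layer.
Σ(b_i/K_i) = 10.2/0.905 + 8.98/0.651 + 3.14/1.62 = 27.00 d.
q = Δh / Σ(b_i/K_i) = 10.6 / 27.00 = 0.3925 m/day.
In each layer the seepage velocity is v_i = q/n_i, so the layer transit time is t_i = b_i·n_i / q:
  layer 1 (fractured sandstone): t_1 = 10.2 × 0.10 / 0.3925 = 2.598 d
  layer 2 (silty sand): t_2 = 8.98 × 0.18 / 0.3925 = 4.118 d
  layer 3 (fine sand): t_3 = 3.14 × 0.15 / 0.3925 = 1.200 d
Total t = Σ t_i = 7.916 days.

7.92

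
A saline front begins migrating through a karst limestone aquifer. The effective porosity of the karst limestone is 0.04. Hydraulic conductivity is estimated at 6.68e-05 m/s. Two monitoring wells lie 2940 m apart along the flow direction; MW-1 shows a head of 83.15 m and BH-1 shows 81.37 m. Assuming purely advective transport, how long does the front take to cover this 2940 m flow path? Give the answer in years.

Convert K: 6.68e-05 m/s × 86400 = 5.772 m/day.
Hydraulic gradient i = (83.15 − 81.37) / 2940 = 1.78 / 2940 = 0.0006054.
Darcy flux q = K · i = 5.772 × 0.0006054 = 0.003494 m/day.
Seepage velocity v = q / n_e = 0.003494 / 0.04 = 0.08736 m/day.
Travel time t = L / v = 2940 / 0.08736 = 33655 days = 92.14 years.

92.1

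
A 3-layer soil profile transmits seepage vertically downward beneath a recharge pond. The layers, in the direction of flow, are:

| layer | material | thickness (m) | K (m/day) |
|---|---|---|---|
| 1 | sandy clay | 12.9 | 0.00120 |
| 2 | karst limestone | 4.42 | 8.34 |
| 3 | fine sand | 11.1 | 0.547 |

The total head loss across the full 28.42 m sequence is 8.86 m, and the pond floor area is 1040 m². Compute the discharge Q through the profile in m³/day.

Flow is perpendicular to layering, so the layers act in series and the equivalent K is the thickness-weighted harmonic mean.
Total thickness L = 12.9 + 4.42 + 11.1 = 28.42 m.
Σ(b_i/K_i) = 12.9/0.00120 + 4.42/8.34 + 11.1/0.547 = 10771 d.
K_eq = L / Σ(b_i/K_i) = 28.42 / 10771 = 0.002639 m/day.
Q = K_eq · A · (Δh/L) = 0.002639 × 1040 × (8.86/28.42) = 0.8555 m³/day.

0.855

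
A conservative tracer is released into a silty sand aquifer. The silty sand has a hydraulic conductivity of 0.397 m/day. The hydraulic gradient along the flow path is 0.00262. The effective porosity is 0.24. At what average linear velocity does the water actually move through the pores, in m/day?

Hydraulic gradient i = 0.00262.
Darcy flux q = K · i = 0.3970 × 0.002620 = 0.001040 m/day.
Seepage velocity v = q / n_e = 0.001040 / 0.24 = 0.004334 m/day.

0.00433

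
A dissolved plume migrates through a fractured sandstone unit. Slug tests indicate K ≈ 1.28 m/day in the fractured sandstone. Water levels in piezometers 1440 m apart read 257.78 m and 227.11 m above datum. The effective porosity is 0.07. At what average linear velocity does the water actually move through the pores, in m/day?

Hydraulic gradient i = (257.78 − 227.11) / 1440 = 30.67 / 1440 = 0.02130.
Darcy flux q = K · i = 1.280 × 0.02130 = 0.02726 m/day.
Seepage velocity v = q / n_e = 0.02726 / 0.07 = 0.3895 m/day.

0.389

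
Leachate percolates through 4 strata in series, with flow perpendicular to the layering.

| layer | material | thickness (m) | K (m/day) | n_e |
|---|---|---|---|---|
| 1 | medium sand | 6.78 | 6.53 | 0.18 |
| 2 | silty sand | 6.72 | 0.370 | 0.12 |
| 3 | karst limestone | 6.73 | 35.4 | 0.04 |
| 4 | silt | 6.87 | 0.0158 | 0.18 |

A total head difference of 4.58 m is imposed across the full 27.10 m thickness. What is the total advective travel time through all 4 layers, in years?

0.959

With flow normal to the layers, continuity requires the same specific discharge q through every layer.
Σ(b_i/K_i) = 6.78/6.53 + 6.72/0.370 + 6.73/35.4 + 6.87/0.0158 = 454.2 d.
q = Δh / Σ(b_i/K_i) = 4.58 / 454.2 = 0.01008 m/day.
In each layer the seepage velocity is v_i = q/n_i, so the layer transit time is t_i = b_i·n_i / q:
  layer 1 (medium sand): t_1 = 6.78 × 0.18 / 0.01008 = 121.0 d
  layer 2 (silty sand): t_2 = 6.72 × 0.12 / 0.01008 = 79.97 d
  layer 3 (karst limestone): t_3 = 6.73 × 0.04 / 0.01008 = 26.70 d
  layer 4 (silt): t_4 = 6.87 × 0.18 / 0.01008 = 122.6 d
Total t = Σ t_i = 350.3 days = 0.9592 years.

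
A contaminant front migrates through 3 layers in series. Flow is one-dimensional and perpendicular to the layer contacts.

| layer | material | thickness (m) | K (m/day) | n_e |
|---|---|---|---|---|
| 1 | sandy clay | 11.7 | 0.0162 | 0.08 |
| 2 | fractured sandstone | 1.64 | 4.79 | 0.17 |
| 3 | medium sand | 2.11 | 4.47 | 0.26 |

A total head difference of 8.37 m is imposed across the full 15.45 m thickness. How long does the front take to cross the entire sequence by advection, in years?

With flow normal to the layers, continuity requires the same specific discharge q through every layer.
Σ(b_i/K_i) = 11.7/0.0162 + 1.64/4.79 + 2.11/4.47 = 723.0 d.
q = Δh / Σ(b_i/K_i) = 8.37 / 723.0 = 0.01158 m/day.
In each layer the seepage velocity is v_i = q/n_i, so the layer transit time is t_i = b_i·n_i / q:
  layer 1 (sandy clay): t_1 = 11.7 × 0.08 / 0.01158 = 80.86 d
  layer 2 (fractured sandstone): t_2 = 1.64 × 0.17 / 0.01158 = 24.08 d
  layer 3 (medium sand): t_3 = 2.11 × 0.26 / 0.01158 = 47.39 d
Total t = Σ t_i = 152.3 days = 0.4171 years.

0.417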